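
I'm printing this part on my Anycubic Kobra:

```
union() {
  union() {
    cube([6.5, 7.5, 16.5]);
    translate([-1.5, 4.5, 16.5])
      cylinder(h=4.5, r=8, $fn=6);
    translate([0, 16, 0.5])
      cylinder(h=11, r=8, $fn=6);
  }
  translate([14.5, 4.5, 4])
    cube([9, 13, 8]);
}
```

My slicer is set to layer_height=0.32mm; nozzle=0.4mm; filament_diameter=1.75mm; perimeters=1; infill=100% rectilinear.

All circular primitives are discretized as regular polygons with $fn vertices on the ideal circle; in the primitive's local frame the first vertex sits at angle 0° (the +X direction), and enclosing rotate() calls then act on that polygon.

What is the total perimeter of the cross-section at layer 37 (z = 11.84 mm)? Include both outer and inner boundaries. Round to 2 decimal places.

At z = 11.84 mm: the 6.5×7.5 cube contributes its full rectangle (perimeter 28.00 mm); the cylinder at (-1.5, 4.5) does not reach this height (z outside [16.5, 21]); the cylinder at (0, 16) is not intersected at this z (z outside [0.5, 11.5]); Taking the union: only the 6.5×7.5 cube is present, so the union is just that shape — boundary = 28.00 mm; the cube at (14.5, 4.5) is present — its section is the full 9×13 rectangle (perimeter 44.00 mm); Taking the union: the 2 present regions are separate (no shared area or edge), so areas and boundary lengths simply add and each stays a separate island — boundary = 72.00 mm. Overall, the cross-section has 2 separate islands. Total boundary length (outer) = 72.00 mm.

72.00 mm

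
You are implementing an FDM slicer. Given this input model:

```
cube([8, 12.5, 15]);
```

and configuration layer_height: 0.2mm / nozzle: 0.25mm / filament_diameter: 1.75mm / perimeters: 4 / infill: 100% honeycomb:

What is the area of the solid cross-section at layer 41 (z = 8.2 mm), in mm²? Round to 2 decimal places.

At z = 8.2 mm: the cube (footprint 8×12.5) is included at this height (area 100.00 mm²). Overall, the cross-section is a single solid region. Net area = 100.00 mm².

100.00 mm²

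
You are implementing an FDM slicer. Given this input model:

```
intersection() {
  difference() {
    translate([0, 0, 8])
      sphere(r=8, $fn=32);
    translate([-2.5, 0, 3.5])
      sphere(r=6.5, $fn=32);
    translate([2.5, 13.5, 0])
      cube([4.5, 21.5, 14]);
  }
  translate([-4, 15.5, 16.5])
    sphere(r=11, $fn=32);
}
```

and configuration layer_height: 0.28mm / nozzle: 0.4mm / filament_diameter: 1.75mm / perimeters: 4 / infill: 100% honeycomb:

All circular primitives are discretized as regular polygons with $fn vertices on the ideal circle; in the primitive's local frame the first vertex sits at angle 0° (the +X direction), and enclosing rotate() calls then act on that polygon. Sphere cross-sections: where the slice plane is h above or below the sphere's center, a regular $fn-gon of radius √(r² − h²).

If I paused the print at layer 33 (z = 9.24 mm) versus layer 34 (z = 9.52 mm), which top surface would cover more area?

layer 34 (z = 9.52 mm)

Layer 33 (z = 9.24): the r=8 sphere contributes a regular 32-gon of circumradius √(8²−1.24²) = 7.903 (area = (32/2)·7.903²·sin(360°/32) = 194.97 mm²); the sphere at (-2.5, 0): section is a regular 32-gon, circumradius = √(r²−h²) = √(6.5²−5.74²) = 3.050 (area = (32/2)·3.050²·sin(360°/32) = 29.04 mm²); the cube at (2.5, 13.5) is present — its section is the full 4.5×21.5 rectangle (area 96.75 mm²); After the difference (first − rest): starting from the r=8 sphere (194.97 mm²), the r=6.5 sphere at (-2.5, 0) lies wholly inside it (removes its full 29.04 mm² and its 19.13 mm outline becomes a hole wall); the 4.5×21.5 cube at (2.5, 13.5) misses the remaining region (no effect) — area = 165.94 mm²; the sphere at (-4, 15.5): section is a regular 32-gon, circumradius = √(r²−h²) = √(11²−7.26²) = 8.264 (area = (32/2)·8.264²·sin(360°/32) = 213.17 mm²); Keeping only the common overlap: the r=11 sphere at (-4, 15.5) partially overlaps the result so far; clipping to the common part keeps 0.13 mm² — area = 0.13 mm². So its area = 0.13 mm². Layer 34 (z = 9.52): the sphere: section is a regular 32-gon, circumradius = √(r²−h²) = √(8²−1.52²) = 7.854 (area = (32/2)·7.854²·sin(360°/32) = 192.56 mm²); the sphere at (-2.5, 0): section is a regular 32-gon, circumradius = √(r²−h²) = √(6.5²−6.02²) = 2.451 (area = (32/2)·2.451²·sin(360°/32) = 18.76 mm²); the 4.5×21.5 cube at (2.5, 13.5) contributes its full rectangle (area 96.75 mm²); Subtracting the remaining from the first: starting from the r=8 sphere (192.56 mm²), the r=6.5 sphere at (-2.5, 0) lies wholly inside it (removes its full 18.76 mm² and its 15.38 mm outline becomes a hole wall); the 4.5×21.5 cube at (2.5, 13.5) misses the remaining region (no effect) — area = 173.80 mm²; the r=11 sphere at (-4, 15.5) slices to a regular 32-gon of circumradius 8.502 (√(r²−h²) with h=6.98 from center) (area = (32/2)·8.502²·sin(360°/32) = 225.62 mm²); Keeping only the common overlap: the r=11 sphere at (-4, 15.5) partially overlaps that combined region; clipping to the common part keeps 0.61 mm² — area = 0.61 mm². So its area = 0.61 mm². Layer 34 is larger (0.61 vs 0.13 mm²).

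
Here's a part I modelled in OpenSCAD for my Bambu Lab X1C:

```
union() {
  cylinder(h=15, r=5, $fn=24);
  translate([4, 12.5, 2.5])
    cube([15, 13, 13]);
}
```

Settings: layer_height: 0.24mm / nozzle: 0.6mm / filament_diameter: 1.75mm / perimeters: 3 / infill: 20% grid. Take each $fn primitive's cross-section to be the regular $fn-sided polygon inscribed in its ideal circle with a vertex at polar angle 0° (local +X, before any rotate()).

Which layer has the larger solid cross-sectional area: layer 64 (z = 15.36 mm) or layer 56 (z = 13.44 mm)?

Layer 64 (z = 15.36): the cylinder is not intersected at this z (z outside [0, 15]); the cube at (4, 12.5) (footprint 15×13) is included at this height (area 195.00 mm²); Combining (union): only the 15×13 cube at (4, 12.5) is present, so the union is just that shape — area = 195.00 mm². So its area = 195.00 mm². Layer 56 (z = 13.44): the r=5 cylinder gives a regular 24-gon of circumradius 5 (constant along its height) (area = (24/2)·5.000²·sin(360°/24) = 77.65 mm²); the cube at (4, 12.5) is present — its section is the full 15×13 rectangle (area 195.00 mm²); Combining (union): the 2 present regions are separate (no shared area or edge), so areas and boundary lengths simply add and each stays a separate island — area = 272.65 mm². So its area = 272.65 mm². Layer 56 is larger (272.65 vs 195.00 mm²).

layer 56 (z = 13.44 mm)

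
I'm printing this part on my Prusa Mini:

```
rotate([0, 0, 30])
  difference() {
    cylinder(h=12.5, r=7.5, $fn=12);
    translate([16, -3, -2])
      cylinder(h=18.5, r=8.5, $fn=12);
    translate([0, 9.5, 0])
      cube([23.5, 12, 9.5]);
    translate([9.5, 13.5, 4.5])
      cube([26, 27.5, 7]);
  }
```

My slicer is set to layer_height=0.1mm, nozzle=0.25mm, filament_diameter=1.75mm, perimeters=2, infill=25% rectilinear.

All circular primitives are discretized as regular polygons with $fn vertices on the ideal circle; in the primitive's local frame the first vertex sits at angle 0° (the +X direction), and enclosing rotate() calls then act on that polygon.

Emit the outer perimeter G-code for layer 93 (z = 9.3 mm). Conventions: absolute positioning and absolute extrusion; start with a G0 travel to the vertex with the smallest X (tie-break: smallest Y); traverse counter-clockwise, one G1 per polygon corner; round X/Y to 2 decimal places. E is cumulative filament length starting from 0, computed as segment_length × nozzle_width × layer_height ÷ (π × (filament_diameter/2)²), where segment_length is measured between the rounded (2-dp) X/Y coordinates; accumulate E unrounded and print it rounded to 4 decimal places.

G0 X-7.50 Y0.00 Z9.30
G1 X-6.50 Y-3.75 E0.0403
G1 X-3.75 Y-6.50 E0.0808
G1 X0.00 Y-7.50 E0.1211
G1 X3.75 Y-6.50 E0.1614
G1 X6.50 Y-3.75 E0.2019
G1 X7.50 Y0.00 E0.2422
G1 X6.50 Y3.75 E0.2825
G1 X3.75 Y6.50 E0.3230
G1 X0.00 Y7.50 E0.3633
G1 X-3.75 Y6.50 E0.4036
G1 X-6.50 Y3.75 E0.4441
G1 X-7.50 Y0.00 E0.4844

At z = 9.3 mm: the cylinder: section is a regular 12-gon, circumradius r=7.5; the r=8.5 cylinder at (16, -3) gives a regular 12-gon of circumradius 8.5 (constant along its height); the cube at (0, 9.5) is present — its section is the full 23.5×12 rectangle; the 26×27.5 cube at (9.5, 13.5) contributes its full rectangle; Subtracting the remaining from the first: starting from the r=7.5 cylinder, the r=8.5 cylinder at (16, -3) misses the remaining region (no effect); the 23.5×12 cube at (0, 9.5) misses the remaining region (no effect); the 26×27.5 cube at (9.5, 13.5) misses the remaining region (no effect) — 1 connected region; (whole slice rotated 30° about Z — lengths, areas and connectivity unchanged). The outline is a single polygon with 12 vertices. Extrusion per mm of travel: 0.25 × 0.1 / (π × 0.875²) = 0.010394. Accumulating E over each segment gives final E = 0.4844.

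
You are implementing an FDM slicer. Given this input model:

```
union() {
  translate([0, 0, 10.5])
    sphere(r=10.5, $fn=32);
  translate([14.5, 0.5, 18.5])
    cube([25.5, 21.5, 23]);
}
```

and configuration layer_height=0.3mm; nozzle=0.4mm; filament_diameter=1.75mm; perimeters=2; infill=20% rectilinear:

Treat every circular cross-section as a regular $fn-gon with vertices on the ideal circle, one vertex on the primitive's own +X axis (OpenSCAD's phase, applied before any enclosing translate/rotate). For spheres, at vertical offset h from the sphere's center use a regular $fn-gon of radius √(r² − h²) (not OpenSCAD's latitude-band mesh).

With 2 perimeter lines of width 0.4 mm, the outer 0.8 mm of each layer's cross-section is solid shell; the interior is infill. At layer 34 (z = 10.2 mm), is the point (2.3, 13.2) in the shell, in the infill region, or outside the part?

outside

At z = 10.2 mm: the r=10.5 sphere contributes a regular 32-gon of circumradius √(10.5²−0.3²) = 10.496; the cube at (14.5, 0.5) does not reach this height (z outside [18.5, 41.5]); Combining (union): only the r=10.5 sphere is present, so the union is just that shape — 1 connected region. Overall, the cross-section is a single solid region. The nearest boundary edge runs (2.05, 10.29)→(0.00, 10.50); distance from the point to it = 2.92 mm. The point is not inside any of the regions above, so it lies outside the cross-section (2.92 mm from the nearest boundary).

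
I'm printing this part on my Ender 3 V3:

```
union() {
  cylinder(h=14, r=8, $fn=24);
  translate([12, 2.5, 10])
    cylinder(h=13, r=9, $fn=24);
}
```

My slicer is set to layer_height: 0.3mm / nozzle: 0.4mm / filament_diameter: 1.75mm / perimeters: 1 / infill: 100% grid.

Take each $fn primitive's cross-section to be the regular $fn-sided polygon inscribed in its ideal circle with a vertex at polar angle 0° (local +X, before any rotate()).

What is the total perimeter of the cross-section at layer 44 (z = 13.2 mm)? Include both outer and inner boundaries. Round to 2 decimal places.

80.80 mm

At z = 13.2 mm: the r=8 cylinder gives a regular 24-gon of circumradius 8 (constant along its height) (perimeter = 2·24·8.000·sin(180°/24) = 50.12 mm); the r=9 cylinder at (12, 2.5) contributes a regular 24-gon of circumradius 9 (perimeter = 2·24·9.000·sin(180°/24) = 56.39 mm); Combining (union): the regions partially overlap (shared area 37.07 mm²), so the edge portions inside another operand are dropped and the merged outline is re-measured after clipping — boundary = 80.80 mm. Overall, the cross-section is a single solid region. Total boundary length (outer) = 80.80 mm.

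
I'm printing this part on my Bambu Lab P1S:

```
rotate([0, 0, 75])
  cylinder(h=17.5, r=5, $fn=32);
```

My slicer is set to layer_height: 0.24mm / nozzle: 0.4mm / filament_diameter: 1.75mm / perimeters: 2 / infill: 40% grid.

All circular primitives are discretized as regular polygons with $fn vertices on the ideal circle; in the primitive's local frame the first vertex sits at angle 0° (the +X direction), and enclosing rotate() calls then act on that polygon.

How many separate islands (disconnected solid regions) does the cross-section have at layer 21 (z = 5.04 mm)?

1

At z = 5.04 mm: the r=5 cylinder gives a regular 32-gon of circumradius 5 (constant along its height); (whole slice rotated 75° about Z — lengths, areas and connectivity unchanged). Overall, the cross-section is a single solid region. Island count = 1.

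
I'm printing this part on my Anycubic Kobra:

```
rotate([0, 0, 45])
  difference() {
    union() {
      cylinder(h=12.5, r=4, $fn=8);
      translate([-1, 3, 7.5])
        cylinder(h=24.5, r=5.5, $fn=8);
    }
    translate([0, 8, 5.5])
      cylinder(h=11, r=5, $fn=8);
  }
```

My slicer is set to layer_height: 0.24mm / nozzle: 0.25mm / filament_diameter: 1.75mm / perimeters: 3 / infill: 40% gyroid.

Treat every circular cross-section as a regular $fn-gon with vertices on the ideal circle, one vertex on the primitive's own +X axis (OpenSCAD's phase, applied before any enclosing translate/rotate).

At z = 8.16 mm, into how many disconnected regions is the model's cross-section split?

At z = 8.16 mm: the cylinder: section is a regular 8-gon, circumradius r=4; the cylinder at (-1, 3): section is a regular 8-gon, circumradius r=5.5; Combining (union): the regions partially overlap (shared area 34.29 mm²), so overlapping operands fuse into one piece — 1 connected region; the r=5 cylinder at (0, 8) contributes a regular 8-gon of circumradius 5; After the difference (first − rest): starting from the result so far, the r=5 cylinder at (0, 8) partially overlaps it — only the 29.36 mm² overlap (of its 70.71 mm²) is removed, clipping the outline — 1 connected region; (rotated 45° about Z; rotation is an isometry so areas/perimeters/island counts are preserved). The result has 1 disconnected region.

1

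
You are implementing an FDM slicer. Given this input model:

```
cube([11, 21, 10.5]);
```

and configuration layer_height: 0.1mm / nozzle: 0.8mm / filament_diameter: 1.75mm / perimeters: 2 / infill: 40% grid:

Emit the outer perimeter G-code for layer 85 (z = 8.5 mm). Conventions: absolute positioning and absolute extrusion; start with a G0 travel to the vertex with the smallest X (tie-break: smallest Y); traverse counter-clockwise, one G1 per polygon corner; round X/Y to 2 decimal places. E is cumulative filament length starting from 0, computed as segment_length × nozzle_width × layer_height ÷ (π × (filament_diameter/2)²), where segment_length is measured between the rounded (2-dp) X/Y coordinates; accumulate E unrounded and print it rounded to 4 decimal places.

G0 X0.00 Y0.00 Z8.50
G1 X11.00 Y0.00 E0.3659
G1 X11.00 Y21.00 E1.0643
G1 X0.00 Y21.00 E1.4302
G1 X0.00 Y0.00 E2.1286

At z = 8.5 mm: the cube (footprint 11×21) is included at this height. The outline is a single polygon with 4 vertices. Extrusion per mm of travel: 0.8 × 0.1 / (π × 0.875²) = 0.033260. Accumulating E over each segment gives final E = 2.1286.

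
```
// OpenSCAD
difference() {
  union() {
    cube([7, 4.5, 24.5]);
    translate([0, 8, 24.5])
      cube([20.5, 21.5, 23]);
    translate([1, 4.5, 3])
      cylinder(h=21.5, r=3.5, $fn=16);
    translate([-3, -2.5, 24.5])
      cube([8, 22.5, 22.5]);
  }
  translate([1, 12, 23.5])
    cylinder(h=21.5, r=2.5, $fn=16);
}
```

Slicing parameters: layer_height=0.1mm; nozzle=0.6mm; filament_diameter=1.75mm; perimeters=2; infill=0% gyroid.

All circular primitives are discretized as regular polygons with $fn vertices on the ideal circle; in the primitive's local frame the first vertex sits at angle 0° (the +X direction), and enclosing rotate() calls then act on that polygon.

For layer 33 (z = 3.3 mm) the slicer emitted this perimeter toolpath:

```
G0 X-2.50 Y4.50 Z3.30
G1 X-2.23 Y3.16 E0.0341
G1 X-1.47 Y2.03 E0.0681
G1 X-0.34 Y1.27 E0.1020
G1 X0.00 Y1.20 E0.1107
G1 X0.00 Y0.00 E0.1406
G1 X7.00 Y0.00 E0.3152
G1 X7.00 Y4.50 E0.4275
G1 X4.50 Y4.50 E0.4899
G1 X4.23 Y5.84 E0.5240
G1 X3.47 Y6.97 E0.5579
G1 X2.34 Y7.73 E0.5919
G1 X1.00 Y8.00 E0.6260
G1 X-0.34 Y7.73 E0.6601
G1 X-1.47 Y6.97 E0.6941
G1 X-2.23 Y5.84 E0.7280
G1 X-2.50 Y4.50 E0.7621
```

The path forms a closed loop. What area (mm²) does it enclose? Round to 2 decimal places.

56.18 mm²

Apply the shoelace formula to the sequence of (X, Y) vertices; enclosed area = 56.18 mm².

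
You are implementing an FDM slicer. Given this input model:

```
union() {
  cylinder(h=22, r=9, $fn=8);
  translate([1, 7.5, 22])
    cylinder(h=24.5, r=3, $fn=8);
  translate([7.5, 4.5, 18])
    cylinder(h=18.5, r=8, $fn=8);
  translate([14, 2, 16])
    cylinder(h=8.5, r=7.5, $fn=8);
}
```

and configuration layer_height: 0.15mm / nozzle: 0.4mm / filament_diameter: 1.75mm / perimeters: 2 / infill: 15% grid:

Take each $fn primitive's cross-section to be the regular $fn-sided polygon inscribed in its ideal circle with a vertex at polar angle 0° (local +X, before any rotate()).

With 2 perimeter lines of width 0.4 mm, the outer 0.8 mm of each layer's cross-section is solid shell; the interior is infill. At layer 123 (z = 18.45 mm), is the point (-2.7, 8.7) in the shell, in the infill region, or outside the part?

At z = 18.45 mm: the r=9 cylinder contributes a regular 8-gon of circumradius 9; the cylinder at (1, 7.5) is not intersected at this z (z outside [22, 46.5]); the r=8 cylinder at (7.5, 4.5) gives a regular 8-gon of circumradius 8 (constant along its height); the r=7.5 cylinder at (14, 2) gives a regular 8-gon of circumradius 7.5 (constant along its height); Taking the union: the regions partially overlap (shared area 140.56 mm²), so overlapping operands fuse into one piece — 1 connected region. Overall, the cross-section is a single solid region. The nearest boundary edge runs (-6.36, 6.36)→(0.00, 9.00); distance from the point to it = 0.76 mm. The point is not inside any of the regions above, so it lies outside the cross-section (0.76 mm from the nearest boundary).

outside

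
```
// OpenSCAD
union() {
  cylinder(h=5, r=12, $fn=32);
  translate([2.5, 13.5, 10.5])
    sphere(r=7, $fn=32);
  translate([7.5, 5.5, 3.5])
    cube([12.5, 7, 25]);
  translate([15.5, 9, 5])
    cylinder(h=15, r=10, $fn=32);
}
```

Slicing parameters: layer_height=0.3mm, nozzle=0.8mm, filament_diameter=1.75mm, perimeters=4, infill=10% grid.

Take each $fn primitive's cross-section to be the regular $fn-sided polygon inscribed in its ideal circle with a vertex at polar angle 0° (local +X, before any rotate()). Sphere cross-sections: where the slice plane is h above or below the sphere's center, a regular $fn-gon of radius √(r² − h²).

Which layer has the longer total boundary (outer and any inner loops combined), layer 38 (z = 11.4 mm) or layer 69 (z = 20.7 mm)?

Layer 38 (z = 11.4): the cylinder does not reach this height (z outside [0, 5]); the r=7 sphere at (2.5, 13.5) contributes a regular 32-gon of circumradius √(7²−0.9²) = 6.942 (perimeter = 2·32·6.942·sin(180°/32) = 43.55 mm); the cube at (7.5, 5.5) is present — its section is the full 12.5×7 rectangle (perimeter 39.00 mm); the r=10 cylinder at (15.5, 9) contributes a regular 32-gon of circumradius 10 (perimeter = 2·32·10.000·sin(180°/32) = 62.73 mm); Merging all regions: the regions partially overlap (shared area 107.92 mm²), so the edge portions inside another operand are dropped and the merged outline is re-measured after clipping — boundary = 85.75 mm. So its perimeter = 85.75 mm. Layer 69 (z = 20.7): the cylinder does not reach this height (z outside [0, 5]); the sphere at (2.5, 13.5) is absent (|z−center|=10.200 > r=7); the 12.5×7 cube at (7.5, 5.5) contributes its full rectangle (perimeter 39.00 mm); the cylinder at (15.5, 9) does not reach this height (z outside [5, 20]); Merging all regions: only the 12.5×7 cube at (7.5, 5.5) is present, so the union is just that shape — boundary = 39.00 mm. So its perimeter = 39.00 mm. Layer 38 is larger (85.75 vs 39.00 mm).

layer 38 (z = 11.4 mm)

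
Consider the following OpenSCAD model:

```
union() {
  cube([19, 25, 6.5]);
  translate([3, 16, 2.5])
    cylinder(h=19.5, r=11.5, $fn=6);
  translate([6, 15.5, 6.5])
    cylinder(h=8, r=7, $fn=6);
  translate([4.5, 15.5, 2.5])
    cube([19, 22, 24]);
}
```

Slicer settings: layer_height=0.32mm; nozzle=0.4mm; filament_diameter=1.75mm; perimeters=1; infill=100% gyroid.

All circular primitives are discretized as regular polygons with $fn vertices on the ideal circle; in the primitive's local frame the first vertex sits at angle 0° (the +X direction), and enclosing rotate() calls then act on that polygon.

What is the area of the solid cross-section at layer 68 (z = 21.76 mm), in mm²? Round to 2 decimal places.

At z = 21.76 mm: the cube is not intersected at this z (z outside [0, 6.5]); the r=11.5 cylinder at (3, 16) gives a regular 6-gon of circumradius 11.5 (constant along its height) (area = (6/2)·11.500²·sin(360°/6) = 343.60 mm²); the cylinder at (6, 15.5) does not reach this height (z outside [6.5, 14.5]); the 19×22 cube at (4.5, 15.5) contributes its full rectangle (area 418.00 mm²); Taking the union: the regions partially overlap — summed areas 761.60 mm² minus the doubly-counted overlap 75.89 mm² gives 685.71 mm² — area = 685.71 mm². Overall, the cross-section is a single solid region. Net area = 685.71 mm².

685.71 mm²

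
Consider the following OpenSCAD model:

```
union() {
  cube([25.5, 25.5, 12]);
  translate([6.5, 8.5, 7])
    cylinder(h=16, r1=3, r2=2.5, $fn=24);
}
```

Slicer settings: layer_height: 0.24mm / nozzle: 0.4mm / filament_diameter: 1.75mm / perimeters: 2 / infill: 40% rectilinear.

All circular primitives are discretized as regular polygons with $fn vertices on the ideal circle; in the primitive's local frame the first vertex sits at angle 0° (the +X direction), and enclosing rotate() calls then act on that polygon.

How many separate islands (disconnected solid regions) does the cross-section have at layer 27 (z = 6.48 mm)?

1

At z = 6.48 mm: the 25.5×25.5 cube contributes its full rectangle; the cone at (6.5, 8.5) is absent (z outside [7, 23]); Combining (union): only the 25.5×25.5 cube is present, so the union is just that shape — 1 connected region. Overall, the cross-section is a single solid region. Island count = 1.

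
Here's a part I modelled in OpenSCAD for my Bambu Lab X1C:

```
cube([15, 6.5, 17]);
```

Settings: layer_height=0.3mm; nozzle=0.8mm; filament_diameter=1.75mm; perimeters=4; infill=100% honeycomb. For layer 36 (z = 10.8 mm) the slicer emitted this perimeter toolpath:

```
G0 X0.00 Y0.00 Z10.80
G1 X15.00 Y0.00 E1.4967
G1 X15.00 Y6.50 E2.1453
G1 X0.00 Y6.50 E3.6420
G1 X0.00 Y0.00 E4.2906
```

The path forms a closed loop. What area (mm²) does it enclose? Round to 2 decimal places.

Apply the shoelace formula to the sequence of (X, Y) vertices; enclosed area = 97.50 mm².

97.50 mm²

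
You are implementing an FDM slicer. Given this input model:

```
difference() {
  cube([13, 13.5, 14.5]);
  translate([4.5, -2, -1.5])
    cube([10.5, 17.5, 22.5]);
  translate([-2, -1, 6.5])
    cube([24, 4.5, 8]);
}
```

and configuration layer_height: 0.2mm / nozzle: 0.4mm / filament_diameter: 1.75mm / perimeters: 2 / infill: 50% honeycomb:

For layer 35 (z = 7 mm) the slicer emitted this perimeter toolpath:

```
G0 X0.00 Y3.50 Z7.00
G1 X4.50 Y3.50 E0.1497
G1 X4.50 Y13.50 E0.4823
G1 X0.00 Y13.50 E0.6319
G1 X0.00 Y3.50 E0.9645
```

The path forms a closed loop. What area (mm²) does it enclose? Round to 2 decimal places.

45.00 mm²

Apply the shoelace formula to the sequence of (X, Y) vertices; enclosed area = 45.00 mm².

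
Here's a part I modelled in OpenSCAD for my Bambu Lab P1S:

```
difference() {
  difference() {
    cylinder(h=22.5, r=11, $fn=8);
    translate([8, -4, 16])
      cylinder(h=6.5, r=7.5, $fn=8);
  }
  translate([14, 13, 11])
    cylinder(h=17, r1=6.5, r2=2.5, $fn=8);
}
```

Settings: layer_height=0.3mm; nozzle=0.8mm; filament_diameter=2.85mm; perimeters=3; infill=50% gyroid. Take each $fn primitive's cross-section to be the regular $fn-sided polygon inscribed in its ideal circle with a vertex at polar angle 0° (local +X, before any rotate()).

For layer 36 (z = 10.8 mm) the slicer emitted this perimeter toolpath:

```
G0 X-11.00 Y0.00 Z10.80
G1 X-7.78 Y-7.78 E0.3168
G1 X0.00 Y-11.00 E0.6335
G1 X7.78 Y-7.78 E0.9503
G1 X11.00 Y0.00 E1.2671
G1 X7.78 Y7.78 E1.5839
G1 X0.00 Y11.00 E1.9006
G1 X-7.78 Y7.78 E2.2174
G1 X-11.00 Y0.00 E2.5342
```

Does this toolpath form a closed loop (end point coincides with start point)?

Start point (G0): (-11.00, 0.00). End point (last G1): the path returns to the start — closed.

yes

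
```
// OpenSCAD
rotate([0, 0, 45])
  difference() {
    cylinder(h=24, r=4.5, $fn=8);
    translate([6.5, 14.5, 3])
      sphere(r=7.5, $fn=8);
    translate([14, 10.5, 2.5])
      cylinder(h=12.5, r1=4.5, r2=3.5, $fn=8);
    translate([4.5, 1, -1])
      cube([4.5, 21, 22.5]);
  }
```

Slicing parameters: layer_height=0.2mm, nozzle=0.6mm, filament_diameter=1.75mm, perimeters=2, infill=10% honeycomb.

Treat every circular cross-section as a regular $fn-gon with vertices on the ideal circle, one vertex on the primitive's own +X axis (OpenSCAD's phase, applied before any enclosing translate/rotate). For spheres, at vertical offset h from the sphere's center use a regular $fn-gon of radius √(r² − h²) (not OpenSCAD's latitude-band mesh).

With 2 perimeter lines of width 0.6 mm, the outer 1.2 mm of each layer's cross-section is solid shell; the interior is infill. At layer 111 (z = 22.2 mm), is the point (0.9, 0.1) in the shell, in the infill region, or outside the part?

At z = 22.2 mm: the r=4.5 cylinder contributes a regular 8-gon of circumradius 4.5; the sphere at (6.5, 14.5) is absent (|z−center|=19.200 > r=7.5); the cone at (14, 10.5) is absent (z outside [2.5, 15]); the cube at (4.5, 1) is absent (z outside [-1, 21.5]); Subtracting the remaining from the first: none of the subtracted shapes is present at this height, so the r=4.5 cylinder is unchanged — 1 connected region; (whole slice rotated 45° about Z — lengths, areas and connectivity unchanged). Overall, the cross-section is a single solid region. Undo the 45° rotation: the query point maps to (0.707, -0.566) in the un-rotated model frame. The nearest boundary edge runs (3.18, -3.18)→(4.50, 0.00); distance from the point to it = 3.29 mm. The point is inside the cross-section and 3.29 mm from the nearest boundary — more than the 1.2 mm shell width (2 × 0.6), so it's in the infill interior.

infill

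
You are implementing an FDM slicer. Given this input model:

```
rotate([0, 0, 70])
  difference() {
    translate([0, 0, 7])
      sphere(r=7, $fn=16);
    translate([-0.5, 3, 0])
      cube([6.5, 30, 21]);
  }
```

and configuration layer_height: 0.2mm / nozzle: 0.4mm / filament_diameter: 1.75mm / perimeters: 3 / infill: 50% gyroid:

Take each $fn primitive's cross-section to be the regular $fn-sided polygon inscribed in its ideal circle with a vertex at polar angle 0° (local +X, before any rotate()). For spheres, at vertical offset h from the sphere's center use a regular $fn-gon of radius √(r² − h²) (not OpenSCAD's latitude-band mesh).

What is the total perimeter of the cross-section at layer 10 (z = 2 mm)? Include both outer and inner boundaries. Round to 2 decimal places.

31.77 mm

At z = 2 mm: the r=7 sphere slices to a regular 16-gon of circumradius 4.899 (√(r²−h²) with h=5 from center) (perimeter = 2·16·4.899·sin(180°/16) = 30.58 mm); the cube at (-0.5, 3) (footprint 6.5×30) is included at this height (perimeter 73.00 mm); Taking the first minus the rest: starting from the r=7 sphere, the 6.5×30 cube at (-0.5, 3) partially overlaps it — only the 5.79 mm² overlap (of its 195.00 mm²) is removed, clipping the outline — boundary = 31.77 mm; (rotated 70° about Z; rotation is an isometry so areas/perimeters/island counts are preserved). Overall, the cross-section is a single solid region. Total boundary length (outer) = 31.77 mm.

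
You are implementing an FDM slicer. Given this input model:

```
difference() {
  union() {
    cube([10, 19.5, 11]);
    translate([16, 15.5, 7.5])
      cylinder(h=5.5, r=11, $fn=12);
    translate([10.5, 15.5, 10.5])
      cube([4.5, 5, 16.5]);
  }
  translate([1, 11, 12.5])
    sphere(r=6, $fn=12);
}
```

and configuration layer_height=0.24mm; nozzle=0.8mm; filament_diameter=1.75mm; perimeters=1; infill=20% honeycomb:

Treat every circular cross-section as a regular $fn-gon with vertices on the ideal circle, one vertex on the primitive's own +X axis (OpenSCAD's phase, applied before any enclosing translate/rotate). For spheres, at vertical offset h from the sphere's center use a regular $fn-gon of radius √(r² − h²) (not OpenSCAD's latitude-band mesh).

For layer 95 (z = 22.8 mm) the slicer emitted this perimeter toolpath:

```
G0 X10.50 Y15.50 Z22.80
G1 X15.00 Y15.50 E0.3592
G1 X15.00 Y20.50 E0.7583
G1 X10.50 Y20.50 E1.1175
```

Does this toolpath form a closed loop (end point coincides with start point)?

Start point (G0): (10.50, 15.50). End point (last G1): the path does not return to the start — open.

no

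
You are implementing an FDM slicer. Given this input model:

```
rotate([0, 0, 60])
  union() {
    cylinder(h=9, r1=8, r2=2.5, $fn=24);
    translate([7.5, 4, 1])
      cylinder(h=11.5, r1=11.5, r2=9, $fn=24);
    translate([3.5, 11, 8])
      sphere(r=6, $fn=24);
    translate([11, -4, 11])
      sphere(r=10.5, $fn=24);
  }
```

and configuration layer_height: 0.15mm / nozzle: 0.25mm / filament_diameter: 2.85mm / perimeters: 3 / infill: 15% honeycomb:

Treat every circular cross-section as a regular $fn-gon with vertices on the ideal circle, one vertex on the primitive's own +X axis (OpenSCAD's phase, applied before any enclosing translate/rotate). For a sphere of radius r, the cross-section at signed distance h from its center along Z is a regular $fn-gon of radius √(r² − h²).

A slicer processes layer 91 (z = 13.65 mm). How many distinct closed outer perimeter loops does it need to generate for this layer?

At z = 13.65 mm: the cone is not intersected at this z (z outside [0, 9]); the cone at (7.5, 4) is not intersected at this z (z outside [1, 12.5]); the r=6 sphere at (3.5, 11) slices to a regular 24-gon of circumradius 2.019 (√(r²−h²) with h=5.65 from center); the sphere at (11, -4): section is a regular 24-gon, circumradius = √(r²−h²) = √(10.5²−2.65²) = 10.160; Taking the union: the 2 present regions are separate (no shared area or edge), so areas and boundary lengths simply add and each stays a separate island — 2 connected regions; (whole slice rotated 60° about Z — lengths, areas and connectivity unchanged). The result has 2 disconnected regions.

2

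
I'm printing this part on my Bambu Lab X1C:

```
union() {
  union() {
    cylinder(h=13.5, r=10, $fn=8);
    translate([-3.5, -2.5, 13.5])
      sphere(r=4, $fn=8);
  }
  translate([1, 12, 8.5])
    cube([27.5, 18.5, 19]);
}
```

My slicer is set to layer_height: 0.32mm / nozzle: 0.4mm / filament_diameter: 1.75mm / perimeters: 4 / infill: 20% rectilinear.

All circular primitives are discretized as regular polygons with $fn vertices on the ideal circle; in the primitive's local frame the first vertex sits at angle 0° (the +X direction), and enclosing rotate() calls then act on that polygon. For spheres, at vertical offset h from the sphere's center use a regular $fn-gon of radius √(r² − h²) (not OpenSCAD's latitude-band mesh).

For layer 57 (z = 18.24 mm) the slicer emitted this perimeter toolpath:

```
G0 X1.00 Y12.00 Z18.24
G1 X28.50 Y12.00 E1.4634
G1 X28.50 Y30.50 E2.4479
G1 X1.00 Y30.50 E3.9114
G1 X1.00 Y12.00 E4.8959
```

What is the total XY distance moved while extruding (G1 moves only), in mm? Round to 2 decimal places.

92.00 mm

Sum the Euclidean lengths of each G1 segment: total = 92.00 mm.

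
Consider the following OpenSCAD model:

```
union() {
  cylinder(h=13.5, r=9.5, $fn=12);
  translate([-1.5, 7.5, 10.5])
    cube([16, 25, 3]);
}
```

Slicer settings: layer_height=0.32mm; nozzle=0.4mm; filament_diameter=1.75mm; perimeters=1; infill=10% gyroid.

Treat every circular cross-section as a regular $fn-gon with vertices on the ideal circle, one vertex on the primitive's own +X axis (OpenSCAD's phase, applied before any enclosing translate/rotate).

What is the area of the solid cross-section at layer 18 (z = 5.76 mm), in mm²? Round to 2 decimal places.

270.75 mm²

At z = 5.76 mm: the r=9.5 cylinder contributes a regular 12-gon of circumradius 9.5 (area = (12/2)·9.500²·sin(360°/12) = 270.75 mm²); the cube at (-1.5, 7.5) is not intersected at this z (z outside [10.5, 13.5]); Combining (union): only the r=9.5 cylinder is present, so the union is just that shape — area = 270.75 mm². Overall, the cross-section is a single solid region. Net area = 270.75 mm².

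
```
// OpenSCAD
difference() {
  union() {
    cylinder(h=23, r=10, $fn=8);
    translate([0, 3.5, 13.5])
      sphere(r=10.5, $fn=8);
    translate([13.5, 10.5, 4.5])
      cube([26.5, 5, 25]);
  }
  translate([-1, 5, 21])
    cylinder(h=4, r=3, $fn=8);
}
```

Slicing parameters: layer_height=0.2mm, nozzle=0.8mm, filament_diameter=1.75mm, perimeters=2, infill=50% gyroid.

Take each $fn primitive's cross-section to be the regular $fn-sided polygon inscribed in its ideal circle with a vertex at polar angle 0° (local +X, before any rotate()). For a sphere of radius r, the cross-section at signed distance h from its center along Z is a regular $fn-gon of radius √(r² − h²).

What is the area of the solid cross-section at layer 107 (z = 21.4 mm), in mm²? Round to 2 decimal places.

At z = 21.4 mm: the r=10 cylinder contributes a regular 8-gon of circumradius 10 (area = (8/2)·10.000²·sin(360°/8) = 282.84 mm²); the r=10.5 sphere at (0, 3.5) slices to a regular 8-gon of circumradius 6.917 (√(r²−h²) with h=7.9 from center) (area = (8/2)·6.917²·sin(360°/8) = 135.31 mm²); the cube at (13.5, 10.5) is present — its section is the full 26.5×5 rectangle (area 132.50 mm²); Combining (union): the regions partially overlap — summed areas 550.65 mm² minus the doubly-counted overlap 131.15 mm² gives 419.50 mm² — area = 419.50 mm²; the r=3 cylinder at (-1, 5) gives a regular 8-gon of circumradius 3 (constant along its height) (area = (8/2)·3.000²·sin(360°/8) = 25.46 mm²); After the difference (first − rest): starting from the result so far (419.50 mm²), the r=3 cylinder at (-1, 5) lies wholly inside it (removes its full 25.46 mm² and its 18.37 mm outline becomes a hole wall) — area = 394.05 mm². Overall, the cross-section has 2 separate islands and 1 hole. Net area = 394.05 mm².

394.05 mm²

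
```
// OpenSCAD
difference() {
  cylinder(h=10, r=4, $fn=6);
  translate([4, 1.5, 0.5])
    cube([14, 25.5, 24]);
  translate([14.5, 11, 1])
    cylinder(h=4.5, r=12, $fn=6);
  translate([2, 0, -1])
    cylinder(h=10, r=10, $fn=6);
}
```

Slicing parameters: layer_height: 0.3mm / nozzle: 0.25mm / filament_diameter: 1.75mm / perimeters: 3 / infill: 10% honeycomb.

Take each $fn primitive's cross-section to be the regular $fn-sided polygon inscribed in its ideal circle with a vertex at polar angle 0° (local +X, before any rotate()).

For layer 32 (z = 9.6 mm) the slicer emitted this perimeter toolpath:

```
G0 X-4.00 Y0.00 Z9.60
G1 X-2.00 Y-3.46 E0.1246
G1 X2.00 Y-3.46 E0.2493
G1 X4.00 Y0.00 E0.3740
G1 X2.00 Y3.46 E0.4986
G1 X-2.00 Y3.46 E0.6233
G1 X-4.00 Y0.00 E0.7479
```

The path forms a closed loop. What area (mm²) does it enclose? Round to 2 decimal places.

Apply the shoelace formula to the sequence of (X, Y) vertices; enclosed area = 41.52 mm².

41.52 mm²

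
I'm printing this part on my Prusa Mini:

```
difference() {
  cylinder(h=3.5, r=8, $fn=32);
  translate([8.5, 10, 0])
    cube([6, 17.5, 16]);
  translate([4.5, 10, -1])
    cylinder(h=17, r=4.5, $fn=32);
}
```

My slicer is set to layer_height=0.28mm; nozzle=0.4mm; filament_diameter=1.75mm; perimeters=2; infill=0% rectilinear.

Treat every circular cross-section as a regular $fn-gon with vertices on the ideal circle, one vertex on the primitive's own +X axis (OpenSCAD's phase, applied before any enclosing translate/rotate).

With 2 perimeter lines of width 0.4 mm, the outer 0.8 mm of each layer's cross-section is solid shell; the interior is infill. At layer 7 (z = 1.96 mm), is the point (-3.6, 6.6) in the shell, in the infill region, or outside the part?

shell

At z = 1.96 mm: the r=8 cylinder contributes a regular 32-gon of circumradius 8; the cube at (8.5, 10) (footprint 6×17.5) is included at this height; the r=4.5 cylinder at (4.5, 10) contributes a regular 32-gon of circumradius 4.5; Subtracting the remaining from the first: starting from the r=8 cylinder, the 6×17.5 cube at (8.5, 10) misses the remaining region (no effect); the r=4.5 cylinder at (4.5, 10) partially overlaps it — only the 5.68 mm² overlap (of its 63.21 mm²) is removed, clipping the outline — 1 connected region. Overall, the cross-section is a single solid region. The nearest boundary edge runs (-4.44, 6.65)→(-3.06, 7.39); distance from the point to it = 0.44 mm. The point is inside the cross-section, 0.44 mm from the nearest boundary — within the 0.8 mm shell band (2 × 0.4).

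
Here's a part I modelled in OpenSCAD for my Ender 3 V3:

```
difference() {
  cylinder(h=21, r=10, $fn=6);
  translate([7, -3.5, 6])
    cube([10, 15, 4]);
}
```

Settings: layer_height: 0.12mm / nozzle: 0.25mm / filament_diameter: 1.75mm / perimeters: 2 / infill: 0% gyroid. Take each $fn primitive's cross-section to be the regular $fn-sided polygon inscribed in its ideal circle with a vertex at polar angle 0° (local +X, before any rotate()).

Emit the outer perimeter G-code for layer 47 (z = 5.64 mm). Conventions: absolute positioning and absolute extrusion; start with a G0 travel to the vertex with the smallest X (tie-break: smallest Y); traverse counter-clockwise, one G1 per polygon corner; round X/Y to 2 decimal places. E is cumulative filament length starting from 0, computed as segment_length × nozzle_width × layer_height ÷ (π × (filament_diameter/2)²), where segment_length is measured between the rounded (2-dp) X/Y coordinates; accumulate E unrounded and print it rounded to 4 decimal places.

G0 X-10.00 Y0.00 Z5.64
G1 X-5.00 Y-8.66 E0.1247
G1 X5.00 Y-8.66 E0.2494
G1 X10.00 Y0.00 E0.3742
G1 X5.00 Y8.66 E0.4989
G1 X-5.00 Y8.66 E0.6236
G1 X-10.00 Y0.00 E0.7483

At z = 5.64 mm: the cylinder: section is a regular 6-gon, circumradius r=10; the cube at (7, -3.5) does not reach this height (z outside [6, 10]); Taking the first minus the rest: none of the subtracted shapes is present at this height, so the r=10 cylinder is unchanged — 1 connected region. The outline is a single polygon with 6 vertices. Extrusion per mm of travel: 0.25 × 0.12 / (π × 0.875²) = 0.012473. Accumulating E over each segment gives final E = 0.7483.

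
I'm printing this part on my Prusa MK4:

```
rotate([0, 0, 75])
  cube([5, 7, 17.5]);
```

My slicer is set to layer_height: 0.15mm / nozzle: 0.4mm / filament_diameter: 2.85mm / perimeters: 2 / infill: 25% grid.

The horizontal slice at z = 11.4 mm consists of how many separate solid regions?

At z = 11.4 mm: the cube is present — its section is the full 5×7 rectangle; (rotated 75° about Z; rotation is an isometry so areas/perimeters/island counts are preserved). The result has 1 disconnected region.

1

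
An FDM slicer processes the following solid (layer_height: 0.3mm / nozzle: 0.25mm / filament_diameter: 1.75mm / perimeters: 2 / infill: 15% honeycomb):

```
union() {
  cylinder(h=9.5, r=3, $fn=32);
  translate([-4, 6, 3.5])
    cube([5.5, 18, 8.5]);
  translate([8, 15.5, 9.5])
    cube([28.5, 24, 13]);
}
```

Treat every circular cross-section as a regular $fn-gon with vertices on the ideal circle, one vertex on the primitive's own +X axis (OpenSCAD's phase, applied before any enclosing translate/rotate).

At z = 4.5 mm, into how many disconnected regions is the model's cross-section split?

2

At z = 4.5 mm: the cylinder: section is a regular 32-gon, circumradius r=3; the 5.5×18 cube at (-4, 6) contributes its full rectangle; the cube at (8, 15.5) is absent (z outside [9.5, 22.5]); Merging all regions: the 2 present regions are separate (no shared area or edge), so areas and boundary lengths simply add and each stays a separate island — 2 connected regions. The result has 2 disconnected regions.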